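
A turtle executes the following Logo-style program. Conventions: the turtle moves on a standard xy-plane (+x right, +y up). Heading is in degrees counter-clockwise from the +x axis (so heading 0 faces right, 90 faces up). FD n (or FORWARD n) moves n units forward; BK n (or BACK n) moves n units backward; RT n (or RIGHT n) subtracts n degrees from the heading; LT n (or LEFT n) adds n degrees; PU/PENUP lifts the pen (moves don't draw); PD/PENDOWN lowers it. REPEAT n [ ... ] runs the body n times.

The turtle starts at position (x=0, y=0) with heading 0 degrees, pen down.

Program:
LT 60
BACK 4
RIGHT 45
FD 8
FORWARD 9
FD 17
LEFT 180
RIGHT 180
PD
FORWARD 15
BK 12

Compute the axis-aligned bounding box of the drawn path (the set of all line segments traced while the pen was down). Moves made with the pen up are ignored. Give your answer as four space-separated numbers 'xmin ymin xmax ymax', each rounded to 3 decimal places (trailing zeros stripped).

Answer: -2 -3.464 45.33 9.218

Derivation:
Executing turtle program step by step:
Start: pos=(0,0), heading=0, pen down
LT 60: heading 0 -> 60
BK 4: (0,0) -> (-2,-3.464) [heading=60, draw]
RT 45: heading 60 -> 15
FD 8: (-2,-3.464) -> (5.727,-1.394) [heading=15, draw]
FD 9: (5.727,-1.394) -> (14.421,0.936) [heading=15, draw]
FD 17: (14.421,0.936) -> (30.841,5.336) [heading=15, draw]
LT 180: heading 15 -> 195
RT 180: heading 195 -> 15
PD: pen down
FD 15: (30.841,5.336) -> (45.33,9.218) [heading=15, draw]
BK 12: (45.33,9.218) -> (33.739,6.112) [heading=15, draw]
Final: pos=(33.739,6.112), heading=15, 6 segment(s) drawn

Segment endpoints: x in {-2, 0, 5.727, 14.421, 30.841, 33.739, 45.33}, y in {-3.464, -1.394, 0, 0.936, 5.336, 6.112, 9.218}
xmin=-2, ymin=-3.464, xmax=45.33, ymax=9.218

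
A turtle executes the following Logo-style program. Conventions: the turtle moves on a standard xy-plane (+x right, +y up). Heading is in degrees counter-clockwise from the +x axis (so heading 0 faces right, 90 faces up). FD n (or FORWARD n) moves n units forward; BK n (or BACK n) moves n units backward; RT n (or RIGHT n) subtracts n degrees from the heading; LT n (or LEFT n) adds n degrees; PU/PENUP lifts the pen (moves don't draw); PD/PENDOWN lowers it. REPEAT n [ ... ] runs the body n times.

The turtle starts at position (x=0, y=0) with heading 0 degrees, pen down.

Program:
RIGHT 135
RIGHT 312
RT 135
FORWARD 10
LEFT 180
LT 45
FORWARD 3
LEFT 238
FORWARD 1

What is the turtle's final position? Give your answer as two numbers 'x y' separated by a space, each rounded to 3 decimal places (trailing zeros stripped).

Answer: -4.92 5.974

Derivation:
Executing turtle program step by step:
Start: pos=(0,0), heading=0, pen down
RT 135: heading 0 -> 225
RT 312: heading 225 -> 273
RT 135: heading 273 -> 138
FD 10: (0,0) -> (-7.431,6.691) [heading=138, draw]
LT 180: heading 138 -> 318
LT 45: heading 318 -> 3
FD 3: (-7.431,6.691) -> (-4.436,6.848) [heading=3, draw]
LT 238: heading 3 -> 241
FD 1: (-4.436,6.848) -> (-4.92,5.974) [heading=241, draw]
Final: pos=(-4.92,5.974), heading=241, 3 segment(s) drawn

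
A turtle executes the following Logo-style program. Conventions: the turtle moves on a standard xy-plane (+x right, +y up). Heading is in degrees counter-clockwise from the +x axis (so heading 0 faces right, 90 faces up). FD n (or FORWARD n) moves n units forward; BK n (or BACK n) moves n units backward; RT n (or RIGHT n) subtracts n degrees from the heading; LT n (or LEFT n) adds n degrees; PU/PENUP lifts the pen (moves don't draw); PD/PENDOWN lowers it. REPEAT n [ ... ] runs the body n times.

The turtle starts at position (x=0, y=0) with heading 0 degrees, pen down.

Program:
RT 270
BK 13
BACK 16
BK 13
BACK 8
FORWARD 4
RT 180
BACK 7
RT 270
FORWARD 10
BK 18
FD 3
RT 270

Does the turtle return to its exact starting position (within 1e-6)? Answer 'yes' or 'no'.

Executing turtle program step by step:
Start: pos=(0,0), heading=0, pen down
RT 270: heading 0 -> 90
BK 13: (0,0) -> (0,-13) [heading=90, draw]
BK 16: (0,-13) -> (0,-29) [heading=90, draw]
BK 13: (0,-29) -> (0,-42) [heading=90, draw]
BK 8: (0,-42) -> (0,-50) [heading=90, draw]
FD 4: (0,-50) -> (0,-46) [heading=90, draw]
RT 180: heading 90 -> 270
BK 7: (0,-46) -> (0,-39) [heading=270, draw]
RT 270: heading 270 -> 0
FD 10: (0,-39) -> (10,-39) [heading=0, draw]
BK 18: (10,-39) -> (-8,-39) [heading=0, draw]
FD 3: (-8,-39) -> (-5,-39) [heading=0, draw]
RT 270: heading 0 -> 90
Final: pos=(-5,-39), heading=90, 9 segment(s) drawn

Start position: (0, 0)
Final position: (-5, -39)
Distance = 39.319; >= 1e-6 -> NOT closed

Answer: no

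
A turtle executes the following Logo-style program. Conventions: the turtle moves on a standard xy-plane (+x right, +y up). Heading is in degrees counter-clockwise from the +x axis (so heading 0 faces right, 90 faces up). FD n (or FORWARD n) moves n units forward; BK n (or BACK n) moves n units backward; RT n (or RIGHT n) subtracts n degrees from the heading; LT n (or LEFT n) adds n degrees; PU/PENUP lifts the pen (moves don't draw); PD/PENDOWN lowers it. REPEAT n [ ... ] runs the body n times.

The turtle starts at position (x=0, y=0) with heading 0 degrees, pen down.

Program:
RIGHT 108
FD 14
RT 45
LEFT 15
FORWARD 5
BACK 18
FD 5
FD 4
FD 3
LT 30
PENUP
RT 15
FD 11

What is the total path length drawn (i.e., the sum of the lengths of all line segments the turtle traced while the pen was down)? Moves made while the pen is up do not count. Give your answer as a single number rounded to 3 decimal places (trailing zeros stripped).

Executing turtle program step by step:
Start: pos=(0,0), heading=0, pen down
RT 108: heading 0 -> 252
FD 14: (0,0) -> (-4.326,-13.315) [heading=252, draw]
RT 45: heading 252 -> 207
LT 15: heading 207 -> 222
FD 5: (-4.326,-13.315) -> (-8.042,-16.66) [heading=222, draw]
BK 18: (-8.042,-16.66) -> (5.335,-4.616) [heading=222, draw]
FD 5: (5.335,-4.616) -> (1.619,-7.962) [heading=222, draw]
FD 4: (1.619,-7.962) -> (-1.354,-10.638) [heading=222, draw]
FD 3: (-1.354,-10.638) -> (-3.583,-12.646) [heading=222, draw]
LT 30: heading 222 -> 252
PU: pen up
RT 15: heading 252 -> 237
FD 11: (-3.583,-12.646) -> (-9.574,-21.871) [heading=237, move]
Final: pos=(-9.574,-21.871), heading=237, 6 segment(s) drawn

Segment lengths:
  seg 1: (0,0) -> (-4.326,-13.315), length = 14
  seg 2: (-4.326,-13.315) -> (-8.042,-16.66), length = 5
  seg 3: (-8.042,-16.66) -> (5.335,-4.616), length = 18
  seg 4: (5.335,-4.616) -> (1.619,-7.962), length = 5
  seg 5: (1.619,-7.962) -> (-1.354,-10.638), length = 4
  seg 6: (-1.354,-10.638) -> (-3.583,-12.646), length = 3
Total = 49

Answer: 49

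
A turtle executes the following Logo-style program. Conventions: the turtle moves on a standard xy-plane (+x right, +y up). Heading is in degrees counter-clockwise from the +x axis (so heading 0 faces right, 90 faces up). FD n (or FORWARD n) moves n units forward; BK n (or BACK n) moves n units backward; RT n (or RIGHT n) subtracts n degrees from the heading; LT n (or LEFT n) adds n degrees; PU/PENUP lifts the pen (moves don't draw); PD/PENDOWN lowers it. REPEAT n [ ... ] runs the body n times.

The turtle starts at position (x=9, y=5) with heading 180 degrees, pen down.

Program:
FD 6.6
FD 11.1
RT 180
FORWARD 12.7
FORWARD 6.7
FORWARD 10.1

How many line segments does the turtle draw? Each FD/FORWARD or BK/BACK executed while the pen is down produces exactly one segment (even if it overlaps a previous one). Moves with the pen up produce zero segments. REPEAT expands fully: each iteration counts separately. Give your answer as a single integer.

Answer: 5

Derivation:
Executing turtle program step by step:
Start: pos=(9,5), heading=180, pen down
FD 6.6: (9,5) -> (2.4,5) [heading=180, draw]
FD 11.1: (2.4,5) -> (-8.7,5) [heading=180, draw]
RT 180: heading 180 -> 0
FD 12.7: (-8.7,5) -> (4,5) [heading=0, draw]
FD 6.7: (4,5) -> (10.7,5) [heading=0, draw]
FD 10.1: (10.7,5) -> (20.8,5) [heading=0, draw]
Final: pos=(20.8,5), heading=0, 5 segment(s) drawn
Segments drawn: 5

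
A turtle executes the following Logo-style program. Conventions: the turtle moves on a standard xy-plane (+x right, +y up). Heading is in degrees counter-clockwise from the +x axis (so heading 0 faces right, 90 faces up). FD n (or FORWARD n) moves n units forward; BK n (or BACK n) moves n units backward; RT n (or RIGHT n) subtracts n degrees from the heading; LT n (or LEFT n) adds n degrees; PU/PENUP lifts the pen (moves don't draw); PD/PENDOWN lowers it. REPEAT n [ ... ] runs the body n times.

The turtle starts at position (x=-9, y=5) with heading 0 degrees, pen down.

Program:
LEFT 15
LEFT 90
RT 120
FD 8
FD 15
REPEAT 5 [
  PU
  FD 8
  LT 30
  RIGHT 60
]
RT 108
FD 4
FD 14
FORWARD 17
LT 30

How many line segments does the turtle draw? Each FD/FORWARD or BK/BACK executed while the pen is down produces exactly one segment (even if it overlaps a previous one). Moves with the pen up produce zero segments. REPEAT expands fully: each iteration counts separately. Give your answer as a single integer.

Answer: 2

Derivation:
Executing turtle program step by step:
Start: pos=(-9,5), heading=0, pen down
LT 15: heading 0 -> 15
LT 90: heading 15 -> 105
RT 120: heading 105 -> 345
FD 8: (-9,5) -> (-1.273,2.929) [heading=345, draw]
FD 15: (-1.273,2.929) -> (13.216,-0.953) [heading=345, draw]
REPEAT 5 [
  -- iteration 1/5 --
  PU: pen up
  FD 8: (13.216,-0.953) -> (20.944,-3.023) [heading=345, move]
  LT 30: heading 345 -> 15
  RT 60: heading 15 -> 315
  -- iteration 2/5 --
  PU: pen up
  FD 8: (20.944,-3.023) -> (26.601,-8.68) [heading=315, move]
  LT 30: heading 315 -> 345
  RT 60: heading 345 -> 285
  -- iteration 3/5 --
  PU: pen up
  FD 8: (26.601,-8.68) -> (28.671,-16.408) [heading=285, move]
  LT 30: heading 285 -> 315
  RT 60: heading 315 -> 255
  -- iteration 4/5 --
  PU: pen up
  FD 8: (28.671,-16.408) -> (26.601,-24.135) [heading=255, move]
  LT 30: heading 255 -> 285
  RT 60: heading 285 -> 225
  -- iteration 5/5 --
  PU: pen up
  FD 8: (26.601,-24.135) -> (20.944,-29.792) [heading=225, move]
  LT 30: heading 225 -> 255
  RT 60: heading 255 -> 195
]
RT 108: heading 195 -> 87
FD 4: (20.944,-29.792) -> (21.153,-25.797) [heading=87, move]
FD 14: (21.153,-25.797) -> (21.886,-11.817) [heading=87, move]
FD 17: (21.886,-11.817) -> (22.775,5.16) [heading=87, move]
LT 30: heading 87 -> 117
Final: pos=(22.775,5.16), heading=117, 2 segment(s) drawn
Segments drawn: 2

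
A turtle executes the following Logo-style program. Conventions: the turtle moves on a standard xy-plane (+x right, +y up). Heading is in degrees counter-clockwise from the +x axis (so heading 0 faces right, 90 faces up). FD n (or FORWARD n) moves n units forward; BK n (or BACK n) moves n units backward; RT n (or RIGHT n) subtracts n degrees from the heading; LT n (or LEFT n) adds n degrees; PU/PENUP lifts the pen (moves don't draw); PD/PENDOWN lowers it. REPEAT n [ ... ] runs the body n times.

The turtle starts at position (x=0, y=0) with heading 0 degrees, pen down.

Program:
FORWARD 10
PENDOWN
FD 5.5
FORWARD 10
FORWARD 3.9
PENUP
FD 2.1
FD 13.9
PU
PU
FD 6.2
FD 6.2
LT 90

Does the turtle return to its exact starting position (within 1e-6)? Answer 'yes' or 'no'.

Answer: no

Derivation:
Executing turtle program step by step:
Start: pos=(0,0), heading=0, pen down
FD 10: (0,0) -> (10,0) [heading=0, draw]
PD: pen down
FD 5.5: (10,0) -> (15.5,0) [heading=0, draw]
FD 10: (15.5,0) -> (25.5,0) [heading=0, draw]
FD 3.9: (25.5,0) -> (29.4,0) [heading=0, draw]
PU: pen up
FD 2.1: (29.4,0) -> (31.5,0) [heading=0, move]
FD 13.9: (31.5,0) -> (45.4,0) [heading=0, move]
PU: pen up
PU: pen up
FD 6.2: (45.4,0) -> (51.6,0) [heading=0, move]
FD 6.2: (51.6,0) -> (57.8,0) [heading=0, move]
LT 90: heading 0 -> 90
Final: pos=(57.8,0), heading=90, 4 segment(s) drawn

Start position: (0, 0)
Final position: (57.8, 0)
Distance = 57.8; >= 1e-6 -> NOT closed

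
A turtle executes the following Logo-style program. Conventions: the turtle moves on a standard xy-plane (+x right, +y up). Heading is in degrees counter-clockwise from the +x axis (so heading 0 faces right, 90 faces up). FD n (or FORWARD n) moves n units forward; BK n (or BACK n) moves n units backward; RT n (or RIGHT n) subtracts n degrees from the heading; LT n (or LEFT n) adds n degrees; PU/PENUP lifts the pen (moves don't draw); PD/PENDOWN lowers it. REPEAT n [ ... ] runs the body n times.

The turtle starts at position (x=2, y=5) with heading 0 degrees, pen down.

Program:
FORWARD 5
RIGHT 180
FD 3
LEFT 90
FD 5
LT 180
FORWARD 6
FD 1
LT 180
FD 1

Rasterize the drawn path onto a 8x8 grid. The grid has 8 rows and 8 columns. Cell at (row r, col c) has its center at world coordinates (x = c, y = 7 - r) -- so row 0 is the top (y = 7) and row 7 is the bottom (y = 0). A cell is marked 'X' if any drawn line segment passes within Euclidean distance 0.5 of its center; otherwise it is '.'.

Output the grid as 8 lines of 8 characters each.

Answer: ....X...
....X...
..XXXXXX
....X...
....X...
....X...
....X...
....X...

Derivation:
Segment 0: (2,5) -> (7,5)
Segment 1: (7,5) -> (4,5)
Segment 2: (4,5) -> (4,0)
Segment 3: (4,0) -> (4,6)
Segment 4: (4,6) -> (4,7)
Segment 5: (4,7) -> (4,6)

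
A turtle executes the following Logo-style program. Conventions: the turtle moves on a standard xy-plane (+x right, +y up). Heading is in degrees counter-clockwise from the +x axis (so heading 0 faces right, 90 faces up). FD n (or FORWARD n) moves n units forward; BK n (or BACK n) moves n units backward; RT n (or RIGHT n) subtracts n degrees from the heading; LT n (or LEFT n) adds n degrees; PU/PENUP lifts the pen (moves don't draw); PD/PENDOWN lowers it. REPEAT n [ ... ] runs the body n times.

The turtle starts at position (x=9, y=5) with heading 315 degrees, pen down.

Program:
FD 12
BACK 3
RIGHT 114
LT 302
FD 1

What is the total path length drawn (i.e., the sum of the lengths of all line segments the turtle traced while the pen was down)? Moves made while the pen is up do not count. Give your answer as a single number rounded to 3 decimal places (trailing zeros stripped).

Answer: 16

Derivation:
Executing turtle program step by step:
Start: pos=(9,5), heading=315, pen down
FD 12: (9,5) -> (17.485,-3.485) [heading=315, draw]
BK 3: (17.485,-3.485) -> (15.364,-1.364) [heading=315, draw]
RT 114: heading 315 -> 201
LT 302: heading 201 -> 143
FD 1: (15.364,-1.364) -> (14.565,-0.762) [heading=143, draw]
Final: pos=(14.565,-0.762), heading=143, 3 segment(s) drawn

Segment lengths:
  seg 1: (9,5) -> (17.485,-3.485), length = 12
  seg 2: (17.485,-3.485) -> (15.364,-1.364), length = 3
  seg 3: (15.364,-1.364) -> (14.565,-0.762), length = 1
Total = 16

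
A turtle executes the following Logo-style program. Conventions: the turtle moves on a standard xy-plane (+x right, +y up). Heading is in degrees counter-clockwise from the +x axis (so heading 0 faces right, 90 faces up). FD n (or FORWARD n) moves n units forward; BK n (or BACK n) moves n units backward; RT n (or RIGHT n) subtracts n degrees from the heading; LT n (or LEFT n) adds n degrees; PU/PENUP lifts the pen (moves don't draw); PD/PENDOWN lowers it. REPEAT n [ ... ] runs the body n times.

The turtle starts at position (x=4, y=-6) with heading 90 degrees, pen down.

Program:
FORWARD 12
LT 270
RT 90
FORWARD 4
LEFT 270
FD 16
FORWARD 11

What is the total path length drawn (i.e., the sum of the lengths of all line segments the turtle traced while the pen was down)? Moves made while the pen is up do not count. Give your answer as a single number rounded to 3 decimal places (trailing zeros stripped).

Executing turtle program step by step:
Start: pos=(4,-6), heading=90, pen down
FD 12: (4,-6) -> (4,6) [heading=90, draw]
LT 270: heading 90 -> 0
RT 90: heading 0 -> 270
FD 4: (4,6) -> (4,2) [heading=270, draw]
LT 270: heading 270 -> 180
FD 16: (4,2) -> (-12,2) [heading=180, draw]
FD 11: (-12,2) -> (-23,2) [heading=180, draw]
Final: pos=(-23,2), heading=180, 4 segment(s) drawn

Segment lengths:
  seg 1: (4,-6) -> (4,6), length = 12
  seg 2: (4,6) -> (4,2), length = 4
  seg 3: (4,2) -> (-12,2), length = 16
  seg 4: (-12,2) -> (-23,2), length = 11
Total = 43

Answer: 43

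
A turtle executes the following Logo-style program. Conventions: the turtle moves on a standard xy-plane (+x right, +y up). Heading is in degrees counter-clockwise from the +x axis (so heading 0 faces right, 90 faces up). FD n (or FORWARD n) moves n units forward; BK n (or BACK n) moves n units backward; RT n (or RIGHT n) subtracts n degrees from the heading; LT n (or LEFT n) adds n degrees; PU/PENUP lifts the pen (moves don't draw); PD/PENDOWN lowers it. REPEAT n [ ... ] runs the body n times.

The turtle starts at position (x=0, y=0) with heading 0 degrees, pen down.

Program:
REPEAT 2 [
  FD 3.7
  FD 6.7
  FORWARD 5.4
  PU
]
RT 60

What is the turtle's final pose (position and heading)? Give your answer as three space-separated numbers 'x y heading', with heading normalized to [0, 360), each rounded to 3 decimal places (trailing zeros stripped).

Executing turtle program step by step:
Start: pos=(0,0), heading=0, pen down
REPEAT 2 [
  -- iteration 1/2 --
  FD 3.7: (0,0) -> (3.7,0) [heading=0, draw]
  FD 6.7: (3.7,0) -> (10.4,0) [heading=0, draw]
  FD 5.4: (10.4,0) -> (15.8,0) [heading=0, draw]
  PU: pen up
  -- iteration 2/2 --
  FD 3.7: (15.8,0) -> (19.5,0) [heading=0, move]
  FD 6.7: (19.5,0) -> (26.2,0) [heading=0, move]
  FD 5.4: (26.2,0) -> (31.6,0) [heading=0, move]
  PU: pen up
]
RT 60: heading 0 -> 300
Final: pos=(31.6,0), heading=300, 3 segment(s) drawn

Answer: 31.6 0 300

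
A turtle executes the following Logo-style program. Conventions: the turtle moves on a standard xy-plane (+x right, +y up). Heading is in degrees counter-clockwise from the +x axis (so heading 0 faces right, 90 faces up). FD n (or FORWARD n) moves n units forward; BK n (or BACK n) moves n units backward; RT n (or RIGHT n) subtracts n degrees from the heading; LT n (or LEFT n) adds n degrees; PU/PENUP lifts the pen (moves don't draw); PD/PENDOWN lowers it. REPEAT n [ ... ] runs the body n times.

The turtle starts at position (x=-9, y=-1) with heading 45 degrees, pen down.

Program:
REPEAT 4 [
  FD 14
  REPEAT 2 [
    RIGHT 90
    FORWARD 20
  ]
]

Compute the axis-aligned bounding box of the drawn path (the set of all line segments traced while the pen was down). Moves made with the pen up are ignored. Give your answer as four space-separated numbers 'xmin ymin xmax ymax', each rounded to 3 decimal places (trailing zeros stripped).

Executing turtle program step by step:
Start: pos=(-9,-1), heading=45, pen down
REPEAT 4 [
  -- iteration 1/4 --
  FD 14: (-9,-1) -> (0.899,8.899) [heading=45, draw]
  REPEAT 2 [
    -- iteration 1/2 --
    RT 90: heading 45 -> 315
    FD 20: (0.899,8.899) -> (15.042,-5.243) [heading=315, draw]
    -- iteration 2/2 --
    RT 90: heading 315 -> 225
    FD 20: (15.042,-5.243) -> (0.899,-19.385) [heading=225, draw]
  ]
  -- iteration 2/4 --
  FD 14: (0.899,-19.385) -> (-9,-29.284) [heading=225, draw]
  REPEAT 2 [
    -- iteration 1/2 --
    RT 90: heading 225 -> 135
    FD 20: (-9,-29.284) -> (-23.142,-15.142) [heading=135, draw]
    -- iteration 2/2 --
    RT 90: heading 135 -> 45
    FD 20: (-23.142,-15.142) -> (-9,-1) [heading=45, draw]
  ]
  -- iteration 3/4 --
  FD 14: (-9,-1) -> (0.899,8.899) [heading=45, draw]
  REPEAT 2 [
    -- iteration 1/2 --
    RT 90: heading 45 -> 315
    FD 20: (0.899,8.899) -> (15.042,-5.243) [heading=315, draw]
    -- iteration 2/2 --
    RT 90: heading 315 -> 225
    FD 20: (15.042,-5.243) -> (0.899,-19.385) [heading=225, draw]
  ]
  -- iteration 4/4 --
  FD 14: (0.899,-19.385) -> (-9,-29.284) [heading=225, draw]
  REPEAT 2 [
    -- iteration 1/2 --
    RT 90: heading 225 -> 135
    FD 20: (-9,-29.284) -> (-23.142,-15.142) [heading=135, draw]
    -- iteration 2/2 --
    RT 90: heading 135 -> 45
    FD 20: (-23.142,-15.142) -> (-9,-1) [heading=45, draw]
  ]
]
Final: pos=(-9,-1), heading=45, 12 segment(s) drawn

Segment endpoints: x in {-23.142, -23.142, -9, -9, -9, -9, -9, 0.899, 0.899, 0.899, 0.899, 15.042, 15.042}, y in {-29.284, -29.284, -19.385, -19.385, -15.142, -15.142, -5.243, -5.243, -1, -1, -1, 8.899, 8.899}
xmin=-23.142, ymin=-29.284, xmax=15.042, ymax=8.899

Answer: -23.142 -29.284 15.042 8.899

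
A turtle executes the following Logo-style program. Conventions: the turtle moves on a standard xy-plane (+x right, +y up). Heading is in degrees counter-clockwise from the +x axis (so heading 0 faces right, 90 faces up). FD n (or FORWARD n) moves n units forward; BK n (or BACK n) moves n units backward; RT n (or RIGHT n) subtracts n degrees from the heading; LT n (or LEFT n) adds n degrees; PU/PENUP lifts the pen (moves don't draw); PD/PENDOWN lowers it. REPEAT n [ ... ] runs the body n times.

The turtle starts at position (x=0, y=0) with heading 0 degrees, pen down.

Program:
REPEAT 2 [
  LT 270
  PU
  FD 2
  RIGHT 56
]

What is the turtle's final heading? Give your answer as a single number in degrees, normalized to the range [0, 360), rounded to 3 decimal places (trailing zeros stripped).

Answer: 68

Derivation:
Executing turtle program step by step:
Start: pos=(0,0), heading=0, pen down
REPEAT 2 [
  -- iteration 1/2 --
  LT 270: heading 0 -> 270
  PU: pen up
  FD 2: (0,0) -> (0,-2) [heading=270, move]
  RT 56: heading 270 -> 214
  -- iteration 2/2 --
  LT 270: heading 214 -> 124
  PU: pen up
  FD 2: (0,-2) -> (-1.118,-0.342) [heading=124, move]
  RT 56: heading 124 -> 68
]
Final: pos=(-1.118,-0.342), heading=68, 0 segment(s) drawn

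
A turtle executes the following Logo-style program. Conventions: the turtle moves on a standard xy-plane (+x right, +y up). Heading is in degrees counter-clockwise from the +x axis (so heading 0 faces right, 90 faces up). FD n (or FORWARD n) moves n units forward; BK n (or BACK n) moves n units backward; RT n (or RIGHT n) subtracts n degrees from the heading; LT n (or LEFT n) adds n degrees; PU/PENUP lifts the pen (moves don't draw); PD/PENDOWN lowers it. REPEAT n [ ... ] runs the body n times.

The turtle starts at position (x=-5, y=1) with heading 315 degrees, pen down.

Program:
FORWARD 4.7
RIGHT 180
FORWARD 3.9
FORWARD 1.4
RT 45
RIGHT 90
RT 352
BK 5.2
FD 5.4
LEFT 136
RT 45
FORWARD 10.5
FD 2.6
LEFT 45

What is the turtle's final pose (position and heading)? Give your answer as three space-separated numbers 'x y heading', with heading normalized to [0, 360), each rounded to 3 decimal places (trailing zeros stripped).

Answer: -7.276 14.391 144

Derivation:
Executing turtle program step by step:
Start: pos=(-5,1), heading=315, pen down
FD 4.7: (-5,1) -> (-1.677,-2.323) [heading=315, draw]
RT 180: heading 315 -> 135
FD 3.9: (-1.677,-2.323) -> (-4.434,0.434) [heading=135, draw]
FD 1.4: (-4.434,0.434) -> (-5.424,1.424) [heading=135, draw]
RT 45: heading 135 -> 90
RT 90: heading 90 -> 0
RT 352: heading 0 -> 8
BK 5.2: (-5.424,1.424) -> (-10.574,0.701) [heading=8, draw]
FD 5.4: (-10.574,0.701) -> (-5.226,1.452) [heading=8, draw]
LT 136: heading 8 -> 144
RT 45: heading 144 -> 99
FD 10.5: (-5.226,1.452) -> (-6.869,11.823) [heading=99, draw]
FD 2.6: (-6.869,11.823) -> (-7.276,14.391) [heading=99, draw]
LT 45: heading 99 -> 144
Final: pos=(-7.276,14.391), heading=144, 7 segment(s) drawn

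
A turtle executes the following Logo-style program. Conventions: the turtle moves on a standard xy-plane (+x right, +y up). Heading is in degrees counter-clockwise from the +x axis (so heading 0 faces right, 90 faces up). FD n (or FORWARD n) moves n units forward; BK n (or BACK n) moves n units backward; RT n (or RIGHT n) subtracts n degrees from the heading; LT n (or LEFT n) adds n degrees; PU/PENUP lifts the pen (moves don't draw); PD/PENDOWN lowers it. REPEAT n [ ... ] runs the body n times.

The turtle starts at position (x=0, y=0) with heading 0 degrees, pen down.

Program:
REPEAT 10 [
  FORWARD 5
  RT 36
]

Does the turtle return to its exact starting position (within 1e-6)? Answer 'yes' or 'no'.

Executing turtle program step by step:
Start: pos=(0,0), heading=0, pen down
REPEAT 10 [
  -- iteration 1/10 --
  FD 5: (0,0) -> (5,0) [heading=0, draw]
  RT 36: heading 0 -> 324
  -- iteration 2/10 --
  FD 5: (5,0) -> (9.045,-2.939) [heading=324, draw]
  RT 36: heading 324 -> 288
  -- iteration 3/10 --
  FD 5: (9.045,-2.939) -> (10.59,-7.694) [heading=288, draw]
  RT 36: heading 288 -> 252
  -- iteration 4/10 --
  FD 5: (10.59,-7.694) -> (9.045,-12.449) [heading=252, draw]
  RT 36: heading 252 -> 216
  -- iteration 5/10 --
  FD 5: (9.045,-12.449) -> (5,-15.388) [heading=216, draw]
  RT 36: heading 216 -> 180
  -- iteration 6/10 --
  FD 5: (5,-15.388) -> (0,-15.388) [heading=180, draw]
  RT 36: heading 180 -> 144
  -- iteration 7/10 --
  FD 5: (0,-15.388) -> (-4.045,-12.449) [heading=144, draw]
  RT 36: heading 144 -> 108
  -- iteration 8/10 --
  FD 5: (-4.045,-12.449) -> (-5.59,-7.694) [heading=108, draw]
  RT 36: heading 108 -> 72
  -- iteration 9/10 --
  FD 5: (-5.59,-7.694) -> (-4.045,-2.939) [heading=72, draw]
  RT 36: heading 72 -> 36
  -- iteration 10/10 --
  FD 5: (-4.045,-2.939) -> (0,0) [heading=36, draw]
  RT 36: heading 36 -> 0
]
Final: pos=(0,0), heading=0, 10 segment(s) drawn

Start position: (0, 0)
Final position: (0, 0)
Distance = 0; < 1e-6 -> CLOSED

Answer: yes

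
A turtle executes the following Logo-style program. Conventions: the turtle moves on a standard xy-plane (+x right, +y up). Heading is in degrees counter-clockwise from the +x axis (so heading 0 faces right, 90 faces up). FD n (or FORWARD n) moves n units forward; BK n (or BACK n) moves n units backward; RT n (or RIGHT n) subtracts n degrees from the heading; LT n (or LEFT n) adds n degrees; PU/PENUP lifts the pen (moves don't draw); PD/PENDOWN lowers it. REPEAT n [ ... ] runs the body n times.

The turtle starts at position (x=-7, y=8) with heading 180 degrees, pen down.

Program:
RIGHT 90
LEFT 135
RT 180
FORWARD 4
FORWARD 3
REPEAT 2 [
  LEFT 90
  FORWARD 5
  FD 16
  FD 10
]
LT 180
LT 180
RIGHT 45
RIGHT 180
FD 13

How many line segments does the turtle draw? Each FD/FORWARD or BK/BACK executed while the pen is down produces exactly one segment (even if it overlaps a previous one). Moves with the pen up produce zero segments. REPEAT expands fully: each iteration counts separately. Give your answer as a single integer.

Answer: 9

Derivation:
Executing turtle program step by step:
Start: pos=(-7,8), heading=180, pen down
RT 90: heading 180 -> 90
LT 135: heading 90 -> 225
RT 180: heading 225 -> 45
FD 4: (-7,8) -> (-4.172,10.828) [heading=45, draw]
FD 3: (-4.172,10.828) -> (-2.05,12.95) [heading=45, draw]
REPEAT 2 [
  -- iteration 1/2 --
  LT 90: heading 45 -> 135
  FD 5: (-2.05,12.95) -> (-5.586,16.485) [heading=135, draw]
  FD 16: (-5.586,16.485) -> (-16.899,27.799) [heading=135, draw]
  FD 10: (-16.899,27.799) -> (-23.971,34.87) [heading=135, draw]
  -- iteration 2/2 --
  LT 90: heading 135 -> 225
  FD 5: (-23.971,34.87) -> (-27.506,31.335) [heading=225, draw]
  FD 16: (-27.506,31.335) -> (-38.82,20.021) [heading=225, draw]
  FD 10: (-38.82,20.021) -> (-45.891,12.95) [heading=225, draw]
]
LT 180: heading 225 -> 45
LT 180: heading 45 -> 225
RT 45: heading 225 -> 180
RT 180: heading 180 -> 0
FD 13: (-45.891,12.95) -> (-32.891,12.95) [heading=0, draw]
Final: pos=(-32.891,12.95), heading=0, 9 segment(s) drawn
Segments drawn: 9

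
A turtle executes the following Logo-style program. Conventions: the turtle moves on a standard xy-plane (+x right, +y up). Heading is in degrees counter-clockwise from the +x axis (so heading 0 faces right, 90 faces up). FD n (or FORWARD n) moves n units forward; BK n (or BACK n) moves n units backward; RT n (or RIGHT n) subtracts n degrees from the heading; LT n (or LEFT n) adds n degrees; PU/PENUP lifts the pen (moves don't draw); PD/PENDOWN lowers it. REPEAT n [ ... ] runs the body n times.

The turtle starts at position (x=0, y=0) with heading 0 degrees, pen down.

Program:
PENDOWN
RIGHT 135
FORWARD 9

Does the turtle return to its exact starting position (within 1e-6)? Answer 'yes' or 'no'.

Answer: no

Derivation:
Executing turtle program step by step:
Start: pos=(0,0), heading=0, pen down
PD: pen down
RT 135: heading 0 -> 225
FD 9: (0,0) -> (-6.364,-6.364) [heading=225, draw]
Final: pos=(-6.364,-6.364), heading=225, 1 segment(s) drawn

Start position: (0, 0)
Final position: (-6.364, -6.364)
Distance = 9; >= 1e-6 -> NOT closed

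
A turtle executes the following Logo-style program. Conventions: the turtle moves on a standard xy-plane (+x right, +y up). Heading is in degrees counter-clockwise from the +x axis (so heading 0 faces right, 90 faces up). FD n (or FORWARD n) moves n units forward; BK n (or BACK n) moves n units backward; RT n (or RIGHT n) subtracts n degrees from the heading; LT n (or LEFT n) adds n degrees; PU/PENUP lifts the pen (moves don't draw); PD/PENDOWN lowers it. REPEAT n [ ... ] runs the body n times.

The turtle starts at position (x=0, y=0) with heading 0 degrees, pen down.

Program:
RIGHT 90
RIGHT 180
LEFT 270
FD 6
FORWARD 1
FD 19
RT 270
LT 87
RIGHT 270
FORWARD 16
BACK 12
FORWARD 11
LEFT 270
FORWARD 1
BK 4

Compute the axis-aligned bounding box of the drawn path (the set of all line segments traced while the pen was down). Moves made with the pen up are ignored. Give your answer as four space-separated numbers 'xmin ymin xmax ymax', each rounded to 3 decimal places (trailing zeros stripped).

Executing turtle program step by step:
Start: pos=(0,0), heading=0, pen down
RT 90: heading 0 -> 270
RT 180: heading 270 -> 90
LT 270: heading 90 -> 0
FD 6: (0,0) -> (6,0) [heading=0, draw]
FD 1: (6,0) -> (7,0) [heading=0, draw]
FD 19: (7,0) -> (26,0) [heading=0, draw]
RT 270: heading 0 -> 90
LT 87: heading 90 -> 177
RT 270: heading 177 -> 267
FD 16: (26,0) -> (25.163,-15.978) [heading=267, draw]
BK 12: (25.163,-15.978) -> (25.791,-3.995) [heading=267, draw]
FD 11: (25.791,-3.995) -> (25.215,-14.979) [heading=267, draw]
LT 270: heading 267 -> 177
FD 1: (25.215,-14.979) -> (24.216,-14.927) [heading=177, draw]
BK 4: (24.216,-14.927) -> (28.211,-15.136) [heading=177, draw]
Final: pos=(28.211,-15.136), heading=177, 8 segment(s) drawn

Segment endpoints: x in {0, 6, 7, 24.216, 25.163, 25.215, 25.791, 26, 28.211}, y in {-15.978, -15.136, -14.979, -14.927, -3.995, 0}
xmin=0, ymin=-15.978, xmax=28.211, ymax=0

Answer: 0 -15.978 28.211 0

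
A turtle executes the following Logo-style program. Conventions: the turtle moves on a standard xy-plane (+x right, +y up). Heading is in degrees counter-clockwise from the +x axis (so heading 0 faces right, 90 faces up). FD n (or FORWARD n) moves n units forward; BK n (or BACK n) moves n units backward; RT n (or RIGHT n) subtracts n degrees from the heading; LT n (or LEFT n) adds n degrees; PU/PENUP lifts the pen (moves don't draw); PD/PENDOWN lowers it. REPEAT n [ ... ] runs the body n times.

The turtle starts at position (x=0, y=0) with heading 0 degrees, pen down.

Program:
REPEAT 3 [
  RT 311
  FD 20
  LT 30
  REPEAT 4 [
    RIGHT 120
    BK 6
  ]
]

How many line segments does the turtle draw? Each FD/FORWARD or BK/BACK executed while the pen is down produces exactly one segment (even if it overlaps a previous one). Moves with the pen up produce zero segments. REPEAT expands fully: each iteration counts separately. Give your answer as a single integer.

Answer: 15

Derivation:
Executing turtle program step by step:
Start: pos=(0,0), heading=0, pen down
REPEAT 3 [
  -- iteration 1/3 --
  RT 311: heading 0 -> 49
  FD 20: (0,0) -> (13.121,15.094) [heading=49, draw]
  LT 30: heading 49 -> 79
  REPEAT 4 [
    -- iteration 1/4 --
    RT 120: heading 79 -> 319
    BK 6: (13.121,15.094) -> (8.593,19.031) [heading=319, draw]
    -- iteration 2/4 --
    RT 120: heading 319 -> 199
    BK 6: (8.593,19.031) -> (14.266,20.984) [heading=199, draw]
    -- iteration 3/4 --
    RT 120: heading 199 -> 79
    BK 6: (14.266,20.984) -> (13.121,15.094) [heading=79, draw]
    -- iteration 4/4 --
    RT 120: heading 79 -> 319
    BK 6: (13.121,15.094) -> (8.593,19.031) [heading=319, draw]
  ]
  -- iteration 2/3 --
  RT 311: heading 319 -> 8
  FD 20: (8.593,19.031) -> (28.398,21.814) [heading=8, draw]
  LT 30: heading 8 -> 38
  REPEAT 4 [
    -- iteration 1/4 --
    RT 120: heading 38 -> 278
    BK 6: (28.398,21.814) -> (27.563,27.756) [heading=278, draw]
    -- iteration 2/4 --
    RT 120: heading 278 -> 158
    BK 6: (27.563,27.756) -> (33.126,25.508) [heading=158, draw]
    -- iteration 3/4 --
    RT 120: heading 158 -> 38
    BK 6: (33.126,25.508) -> (28.398,21.814) [heading=38, draw]
    -- iteration 4/4 --
    RT 120: heading 38 -> 278
    BK 6: (28.398,21.814) -> (27.563,27.756) [heading=278, draw]
  ]
  -- iteration 3/3 --
  RT 311: heading 278 -> 327
  FD 20: (27.563,27.756) -> (44.337,16.863) [heading=327, draw]
  LT 30: heading 327 -> 357
  REPEAT 4 [
    -- iteration 1/4 --
    RT 120: heading 357 -> 237
    BK 6: (44.337,16.863) -> (47.604,21.895) [heading=237, draw]
    -- iteration 2/4 --
    RT 120: heading 237 -> 117
    BK 6: (47.604,21.895) -> (50.328,16.549) [heading=117, draw]
    -- iteration 3/4 --
    RT 120: heading 117 -> 357
    BK 6: (50.328,16.549) -> (44.337,16.863) [heading=357, draw]
    -- iteration 4/4 --
    RT 120: heading 357 -> 237
    BK 6: (44.337,16.863) -> (47.604,21.895) [heading=237, draw]
  ]
]
Final: pos=(47.604,21.895), heading=237, 15 segment(s) drawn
Segments drawn: 15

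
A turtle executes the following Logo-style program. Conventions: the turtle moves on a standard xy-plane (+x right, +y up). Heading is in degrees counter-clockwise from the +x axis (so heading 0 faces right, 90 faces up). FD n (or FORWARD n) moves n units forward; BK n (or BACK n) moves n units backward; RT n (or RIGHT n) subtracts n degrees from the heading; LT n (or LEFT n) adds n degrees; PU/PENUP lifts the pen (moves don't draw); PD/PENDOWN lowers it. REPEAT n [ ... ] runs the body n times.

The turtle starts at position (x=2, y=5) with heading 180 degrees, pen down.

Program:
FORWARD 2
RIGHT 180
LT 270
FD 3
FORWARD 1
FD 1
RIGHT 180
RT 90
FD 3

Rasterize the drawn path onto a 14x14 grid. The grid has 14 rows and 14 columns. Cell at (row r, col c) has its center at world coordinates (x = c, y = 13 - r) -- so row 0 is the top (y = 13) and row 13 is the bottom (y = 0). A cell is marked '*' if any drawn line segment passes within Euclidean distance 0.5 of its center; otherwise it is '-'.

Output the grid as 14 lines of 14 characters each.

Segment 0: (2,5) -> (0,5)
Segment 1: (0,5) -> (-0,2)
Segment 2: (-0,2) -> (-0,1)
Segment 3: (-0,1) -> (-0,0)
Segment 4: (-0,0) -> (3,0)

Answer: --------------
--------------
--------------
--------------
--------------
--------------
--------------
--------------
***-----------
*-------------
*-------------
*-------------
*-------------
****----------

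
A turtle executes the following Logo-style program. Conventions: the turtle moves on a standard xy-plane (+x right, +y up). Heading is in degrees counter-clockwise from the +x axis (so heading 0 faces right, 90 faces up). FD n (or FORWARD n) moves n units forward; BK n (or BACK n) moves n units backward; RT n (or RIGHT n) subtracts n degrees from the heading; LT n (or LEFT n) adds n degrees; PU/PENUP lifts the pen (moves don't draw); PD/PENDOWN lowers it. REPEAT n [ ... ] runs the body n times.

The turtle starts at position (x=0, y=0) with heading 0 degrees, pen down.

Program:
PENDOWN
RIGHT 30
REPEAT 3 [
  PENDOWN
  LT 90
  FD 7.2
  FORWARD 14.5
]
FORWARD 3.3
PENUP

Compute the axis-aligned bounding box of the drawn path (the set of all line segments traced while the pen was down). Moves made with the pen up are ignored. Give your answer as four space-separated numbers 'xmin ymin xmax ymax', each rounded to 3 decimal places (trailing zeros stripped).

Executing turtle program step by step:
Start: pos=(0,0), heading=0, pen down
PD: pen down
RT 30: heading 0 -> 330
REPEAT 3 [
  -- iteration 1/3 --
  PD: pen down
  LT 90: heading 330 -> 60
  FD 7.2: (0,0) -> (3.6,6.235) [heading=60, draw]
  FD 14.5: (3.6,6.235) -> (10.85,18.793) [heading=60, draw]
  -- iteration 2/3 --
  PD: pen down
  LT 90: heading 60 -> 150
  FD 7.2: (10.85,18.793) -> (4.615,22.393) [heading=150, draw]
  FD 14.5: (4.615,22.393) -> (-7.943,29.643) [heading=150, draw]
  -- iteration 3/3 --
  PD: pen down
  LT 90: heading 150 -> 240
  FD 7.2: (-7.943,29.643) -> (-11.543,23.407) [heading=240, draw]
  FD 14.5: (-11.543,23.407) -> (-18.793,10.85) [heading=240, draw]
]
FD 3.3: (-18.793,10.85) -> (-20.443,7.992) [heading=240, draw]
PU: pen up
Final: pos=(-20.443,7.992), heading=240, 7 segment(s) drawn

Segment endpoints: x in {-20.443, -18.793, -11.543, -7.943, 0, 3.6, 4.615, 10.85}, y in {0, 6.235, 7.992, 10.85, 18.793, 22.393, 23.407, 29.643}
xmin=-20.443, ymin=0, xmax=10.85, ymax=29.643

Answer: -20.443 0 10.85 29.643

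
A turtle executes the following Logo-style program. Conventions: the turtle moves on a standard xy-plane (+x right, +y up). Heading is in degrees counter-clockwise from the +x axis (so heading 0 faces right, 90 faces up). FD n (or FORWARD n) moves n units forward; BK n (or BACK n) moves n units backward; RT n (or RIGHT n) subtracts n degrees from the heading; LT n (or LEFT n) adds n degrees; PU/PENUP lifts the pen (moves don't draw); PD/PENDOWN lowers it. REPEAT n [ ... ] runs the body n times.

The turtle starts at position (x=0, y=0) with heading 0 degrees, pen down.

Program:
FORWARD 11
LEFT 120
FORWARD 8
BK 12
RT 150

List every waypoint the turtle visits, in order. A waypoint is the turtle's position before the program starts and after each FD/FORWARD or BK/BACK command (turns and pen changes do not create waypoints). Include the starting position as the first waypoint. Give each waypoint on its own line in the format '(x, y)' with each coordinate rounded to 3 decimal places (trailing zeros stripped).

Executing turtle program step by step:
Start: pos=(0,0), heading=0, pen down
FD 11: (0,0) -> (11,0) [heading=0, draw]
LT 120: heading 0 -> 120
FD 8: (11,0) -> (7,6.928) [heading=120, draw]
BK 12: (7,6.928) -> (13,-3.464) [heading=120, draw]
RT 150: heading 120 -> 330
Final: pos=(13,-3.464), heading=330, 3 segment(s) drawn
Waypoints (4 total):
(0, 0)
(11, 0)
(7, 6.928)
(13, -3.464)

Answer: (0, 0)
(11, 0)
(7, 6.928)
(13, -3.464)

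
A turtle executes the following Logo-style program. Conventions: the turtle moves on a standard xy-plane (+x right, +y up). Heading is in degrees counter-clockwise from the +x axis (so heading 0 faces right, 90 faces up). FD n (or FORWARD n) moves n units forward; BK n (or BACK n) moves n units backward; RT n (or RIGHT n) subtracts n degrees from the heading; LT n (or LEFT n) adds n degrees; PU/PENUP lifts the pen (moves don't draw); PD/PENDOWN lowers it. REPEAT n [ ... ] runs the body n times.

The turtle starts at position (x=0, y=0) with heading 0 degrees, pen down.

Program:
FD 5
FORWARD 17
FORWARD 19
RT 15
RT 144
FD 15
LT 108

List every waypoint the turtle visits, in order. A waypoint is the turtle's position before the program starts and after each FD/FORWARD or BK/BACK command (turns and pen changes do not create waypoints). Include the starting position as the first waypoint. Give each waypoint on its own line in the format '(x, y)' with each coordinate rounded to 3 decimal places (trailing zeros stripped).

Executing turtle program step by step:
Start: pos=(0,0), heading=0, pen down
FD 5: (0,0) -> (5,0) [heading=0, draw]
FD 17: (5,0) -> (22,0) [heading=0, draw]
FD 19: (22,0) -> (41,0) [heading=0, draw]
RT 15: heading 0 -> 345
RT 144: heading 345 -> 201
FD 15: (41,0) -> (26.996,-5.376) [heading=201, draw]
LT 108: heading 201 -> 309
Final: pos=(26.996,-5.376), heading=309, 4 segment(s) drawn
Waypoints (5 total):
(0, 0)
(5, 0)
(22, 0)
(41, 0)
(26.996, -5.376)

Answer: (0, 0)
(5, 0)
(22, 0)
(41, 0)
(26.996, -5.376)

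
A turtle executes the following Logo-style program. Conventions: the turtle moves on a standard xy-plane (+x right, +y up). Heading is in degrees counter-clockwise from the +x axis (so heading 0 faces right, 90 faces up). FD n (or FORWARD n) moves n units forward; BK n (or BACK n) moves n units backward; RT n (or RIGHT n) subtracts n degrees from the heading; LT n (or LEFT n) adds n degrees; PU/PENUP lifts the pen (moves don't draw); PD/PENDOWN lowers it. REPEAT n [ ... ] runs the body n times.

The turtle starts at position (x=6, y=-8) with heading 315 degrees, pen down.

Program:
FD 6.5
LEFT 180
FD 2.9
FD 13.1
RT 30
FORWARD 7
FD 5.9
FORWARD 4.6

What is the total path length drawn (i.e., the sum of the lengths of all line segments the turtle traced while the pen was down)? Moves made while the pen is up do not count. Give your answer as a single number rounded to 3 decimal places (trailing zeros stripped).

Executing turtle program step by step:
Start: pos=(6,-8), heading=315, pen down
FD 6.5: (6,-8) -> (10.596,-12.596) [heading=315, draw]
LT 180: heading 315 -> 135
FD 2.9: (10.596,-12.596) -> (8.546,-10.546) [heading=135, draw]
FD 13.1: (8.546,-10.546) -> (-0.718,-1.282) [heading=135, draw]
RT 30: heading 135 -> 105
FD 7: (-0.718,-1.282) -> (-2.529,5.479) [heading=105, draw]
FD 5.9: (-2.529,5.479) -> (-4.056,11.178) [heading=105, draw]
FD 4.6: (-4.056,11.178) -> (-5.247,15.621) [heading=105, draw]
Final: pos=(-5.247,15.621), heading=105, 6 segment(s) drawn

Segment lengths:
  seg 1: (6,-8) -> (10.596,-12.596), length = 6.5
  seg 2: (10.596,-12.596) -> (8.546,-10.546), length = 2.9
  seg 3: (8.546,-10.546) -> (-0.718,-1.282), length = 13.1
  seg 4: (-0.718,-1.282) -> (-2.529,5.479), length = 7
  seg 5: (-2.529,5.479) -> (-4.056,11.178), length = 5.9
  seg 6: (-4.056,11.178) -> (-5.247,15.621), length = 4.6
Total = 40

Answer: 40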